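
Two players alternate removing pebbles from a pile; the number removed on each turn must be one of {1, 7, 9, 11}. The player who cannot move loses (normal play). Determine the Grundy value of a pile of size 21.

n :  0  1  2  3  4  5  6  7  8  9 10 11 12 13 14 15 16 17 18 19 20 21
G :  0  1  0  1  0  1  0  1  0  1  0  1  0  1  0  1  0  1  0  1  0  1

1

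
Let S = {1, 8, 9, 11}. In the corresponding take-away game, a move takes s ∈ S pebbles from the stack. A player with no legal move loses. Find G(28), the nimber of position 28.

2

G(0) = 0
G(1) = mex{0} = 1
G(2) = mex{1} = 0
G(3) = mex{0} = 1
G(4) = mex{1} = 0
G(5) = mex{0} = 1
G(6) = mex{1} = 0
G(7) = mex{0} = 1
G(8) = mex{1,0} = 2
G(9) = mex{2,1,0} = 3
G(10) = mex{3,0,1} = 2
G(11) = mex{2,1,0,0} = 3
G(12) = mex{3,0,1,1} = 2
G(13) = mex{2,1,0,0} = 3
G(14) = mex{3,0,1,1} = 2
G(15) = mex{2,1,0,0} = 3
G(16) = mex{3,2,1,1} = 0
G(17) = mex{0,3,2,0} = 1
G(18) = mex{1,2,3,1} = 0
G(19) = mex{0,3,2,2} = 1
G(20) = mex{1,2,3,3} = 0
G(21) = mex{0,3,2,2} = 1
G(22) = mex{1,2,3,3} = 0
G(23) = mex{0,3,2,2} = 1
G(24) = mex{1,0,3,3} = 2
G(25) = mex{2,1,0,2} = 3
G(26) = mex{3,0,1,3} = 2
G(27) = mex{2,1,0,0} = 3
G(28) = mex{3,0,1,1} = 2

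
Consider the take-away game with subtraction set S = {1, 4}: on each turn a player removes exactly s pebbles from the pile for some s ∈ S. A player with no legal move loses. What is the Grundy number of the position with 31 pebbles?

n :  0  1  2  3  4  5  6  7  8  9 10 11 12 13 14 15 16 17 18 19 20 21 22 23 24 25 26 27 28 29 30 31
G :  0  1  0  1  2  0  1  0  1  2  0  1  0  1  2  0  1  0  1  2  0  1  0  1  2  0  1  0  1  2  0  1

1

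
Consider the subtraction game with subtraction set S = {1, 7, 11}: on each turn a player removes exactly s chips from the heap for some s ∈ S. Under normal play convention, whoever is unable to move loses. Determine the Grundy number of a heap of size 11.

1

n :  0  1  2  3  4  5  6  7  8  9 10 11
G :  0  1  0  1  0  1  0  1  0  1  0  1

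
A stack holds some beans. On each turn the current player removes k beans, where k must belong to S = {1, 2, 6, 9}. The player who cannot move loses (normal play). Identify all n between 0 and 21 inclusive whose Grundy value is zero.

G(0) = 0
G(1) = mex{0} = 1
G(2) = mex{1,0} = 2
G(3) = mex{2,1} = 0
G(4) = mex{0,2} = 1
G(5) = mex{1,0} = 2
G(6) = mex{2,1,0} = 3
G(7) = mex{3,2,1} = 0
G(8) = mex{0,3,2} = 1
G(9) = mex{1,0,0,0} = 2
G(10) = mex{2,1,1,1} = 0
G(11) = mex{0,2,2,2} = 1
G(12) = mex{1,0,3,0} = 2
G(13) = mex{2,1,0,1} = 3
G(14) = mex{3,2,1,2} = 0
G(15) = mex{0,3,2,3} = 1
G(16) = mex{1,0,0,0} = 2
G(17) = mex{2,1,1,1} = 0
G(18) = mex{0,2,2,2} = 1
G(19) = mex{1,0,3,0} = 2
G(20) = mex{2,1,0,1} = 3
G(21) = mex{3,2,1,2} = 0
P-positions are exactly the n with G(n) = 0.

0, 3, 7, 10, 14, 17, 21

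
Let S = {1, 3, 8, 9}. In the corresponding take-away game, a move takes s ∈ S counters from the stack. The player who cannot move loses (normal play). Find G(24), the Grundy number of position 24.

G(0) = 0
G(1) = mex{0} = 1
G(2) = mex{1} = 0
G(3) = mex{0,0} = 1
G(4) = mex{1,1} = 0
G(5) = mex{0,0} = 1
G(6) = mex{1,1} = 0
G(7) = mex{0,0} = 1
G(8) = mex{1,1,0} = 2
G(9) = mex{2,0,1,0} = 3
G(10) = mex{3,1,0,1} = 2
G(11) = mex{2,2,1,0} = 3
G(12) = mex{3,3,0,1} = 2
G(13) = mex{2,2,1,0} = 3
G(14) = mex{3,3,0,1} = 2
G(15) = mex{2,2,1,0} = 3
G(16) = mex{3,3,2,1} = 0
G(17) = mex{0,2,3,2} = 1
G(18) = mex{1,3,2,3} = 0
G(19) = mex{0,0,3,2} = 1
G(20) = mex{1,1,2,3} = 0
G(21) = mex{0,0,3,2} = 1
G(22) = mex{1,1,2,3} = 0
G(23) = mex{0,0,3,2} = 1
G(24) = mex{1,1,0,3} = 2

2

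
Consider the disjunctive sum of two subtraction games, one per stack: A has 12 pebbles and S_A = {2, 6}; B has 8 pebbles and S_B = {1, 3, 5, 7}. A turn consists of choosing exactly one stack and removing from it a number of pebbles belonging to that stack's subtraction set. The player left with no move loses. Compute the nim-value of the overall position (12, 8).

Stack A, S = {2, 6}:
G(0) = 0
G(1) = mex{} = 0
G(2) = mex{0} = 1
G(3) = mex{0} = 1
G(4) = mex{1} = 0
G(5) = mex{1} = 0
G(6) = mex{0,0} = 1
G(7) = mex{0,0} = 1
G(8) = mex{1,1} = 0
G(9) = mex{1,1} = 0
G(10) = mex{0,0} = 1
G(11) = mex{0,0} = 1
G(12) = mex{1,1} = 0
G_A(12) = 0.
Stack B, S = {1, 3, 5, 7}:
G(0) = 0
G(1) = mex{0} = 1
G(2) = mex{1} = 0
G(3) = mex{0,0} = 1
G(4) = mex{1,1} = 0
G(5) = mex{0,0,0} = 1
G(6) = mex{1,1,1} = 0
G(7) = mex{0,0,0,0} = 1
G(8) = mex{1,1,1,1} = 0
G_B(8) = 0.
Combined Grundy value = 0 ⊕ 0 = 0.

0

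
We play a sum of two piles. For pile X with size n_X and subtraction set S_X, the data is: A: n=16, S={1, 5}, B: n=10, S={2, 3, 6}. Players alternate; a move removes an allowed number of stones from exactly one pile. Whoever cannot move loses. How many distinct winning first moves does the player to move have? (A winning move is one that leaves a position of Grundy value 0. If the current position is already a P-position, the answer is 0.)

0

Pile A, S = {1, 5}:
n :  0  1  2  3  4  5  6  7  8  9 10 11 12 13 14 15 16
G :  0  1  0  1  0  1  0  1  0  1  0  1  0  1  0  1  0
G_A(16) = 0.
Pile B, S = {2, 3, 6}:
G(0) = 0
G(1) = mex{} = 0
G(2) = mex{0} = 1
G(3) = mex{0,0} = 1
G(4) = mex{1,0} = 2
G(5) = mex{1,1} = 0
G(6) = mex{2,1,0} = 3
G(7) = mex{0,2,0} = 1
G(8) = mex{3,0,1} = 2
G(9) = mex{1,3,1} = 0
G(10) = mex{2,1,2} = 0
G_B(10) = 0.
Combined Grundy value = 0 ⊕ 0 = 0.
A winning move leaves total XOR = 0, i.e. changes one component's Grundy value g to g ⊕ X where X is the current total.
Pile A: target g' = 0⊕0 = 0, but every legal move changes the Grundy value (mex property), so 0 moves.
Pile B: target g' = 0⊕0 = 0, but every legal move changes the Grundy value (mex property), so 0 moves.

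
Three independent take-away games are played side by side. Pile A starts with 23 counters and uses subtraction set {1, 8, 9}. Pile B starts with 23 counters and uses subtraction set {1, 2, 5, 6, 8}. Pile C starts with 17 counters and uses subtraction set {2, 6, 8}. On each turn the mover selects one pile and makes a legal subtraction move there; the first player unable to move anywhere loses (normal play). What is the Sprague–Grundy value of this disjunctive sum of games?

Pile A, S = {1, 8, 9}:
n :  0  1  2  3  4  5  6  7  8  9 10 11 12 13 14 15 16 17 18 19 20 21 22 23
G :  0  1  0  1  0  1  0  1  2  3  2  3  2  3  2  3  0  1  0  1  0  1  0  1
G_A(23) = 1.
Pile B, S = {1, 2, 5, 6, 8}:
n :  0  1  2  3  4  5  6  7  8  9 10 11 12 13 14 15 16 17 18 19 20 21 22 23
G :  0  1  2  0  1  2  3  0  1  2  0  1  2  3  0  1  2  0  1  2  3  0  1  2
G_B(23) = 2.
Pile C, S = {2, 6, 8}:
G(0) = 0
G(1) = mex{} = 0
G(2) = mex{0} = 1
G(3) = mex{0} = 1
G(4) = mex{1} = 0
G(5) = mex{1} = 0
G(6) = mex{0,0} = 1
G(7) = mex{0,0} = 1
G(8) = mex{1,1,0} = 2
G(9) = mex{1,1,0} = 2
G(10) = mex{2,0,1} = 3
G(11) = mex{2,0,1} = 3
G(12) = mex{3,1,0} = 2
G(13) = mex{3,1,0} = 2
G(14) = mex{2,2,1} = 0
G(15) = mex{2,2,1} = 0
G(16) = mex{0,3,2} = 1
G(17) = mex{0,3,2} = 1
G_C(17) = 1.
Combined Grundy value = 1 ⊕ 2 ⊕ 1 = 2.

2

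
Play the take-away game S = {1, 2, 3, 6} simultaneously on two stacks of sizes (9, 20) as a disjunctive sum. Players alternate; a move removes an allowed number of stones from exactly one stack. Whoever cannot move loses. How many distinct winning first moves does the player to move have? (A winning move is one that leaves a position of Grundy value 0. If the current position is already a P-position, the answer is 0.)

All stacks use S = {1, 2, 3, 6}:
n :  0  1  2  3  4  5  6  7  8  9 10 11 12 13 14 15 16 17 18 19 20
G :  0  1  2  3  0  1  2  3  0  1  2  3  0  1  2  3  0  1  2  3  0
Stack A: G(9) = 1.
Stack B: G(20) = 0.
Combined Grundy value = 1 ⊕ 0 = 1.
A winning move leaves total XOR = 0, i.e. changes one component's Grundy value g to g ⊕ X where X is the current total.
Stack A: need g' = 1⊕1 = 0. Options: 9−1→G=0, 9−2→G=3, 9−3→G=2, 9−6→G=3. Hits: 1.
Stack B: need g' = 0⊕1 = 1. Options: 20−1→G=3, 20−2→G=2, 20−3→G=1, 20−6→G=2. Hits: 1.

2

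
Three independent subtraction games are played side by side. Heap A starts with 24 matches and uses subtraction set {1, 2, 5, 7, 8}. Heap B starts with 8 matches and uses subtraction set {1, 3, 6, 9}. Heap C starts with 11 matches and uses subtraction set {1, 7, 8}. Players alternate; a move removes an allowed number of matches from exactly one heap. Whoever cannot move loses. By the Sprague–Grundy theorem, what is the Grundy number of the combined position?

1

Heap A, S = {1, 2, 5, 7, 8}:
n :  0  1  2  3  4  5  6  7  8  9 10 11 12 13 14 15 16 17 18 19 20 21 22 23 24
G :  0  1  2  0  1  2  0  1  2  0  1  2  0  1  2  0  1  2  0  1  2  0  1  2  0
G_A(24) = 0.
Heap B, S = {1, 3, 6, 9}:
n : 0 1 2 3 4 5 6 7 8
G : 0 1 0 1 0 1 2 3 2
G_B(8) = 2.
Heap C, S = {1, 7, 8}:
G(0) = 0
G(1) = mex{0} = 1
G(2) = mex{1} = 0
G(3) = mex{0} = 1
G(4) = mex{1} = 0
G(5) = mex{0} = 1
G(6) = mex{1} = 0
G(7) = mex{0,0} = 1
G(8) = mex{1,1,0} = 2
G(9) = mex{2,0,1} = 3
G(10) = mex{3,1,0} = 2
G(11) = mex{2,0,1} = 3
G_C(11) = 3.
Combined Grundy value = 0 ⊕ 2 ⊕ 3 = 1.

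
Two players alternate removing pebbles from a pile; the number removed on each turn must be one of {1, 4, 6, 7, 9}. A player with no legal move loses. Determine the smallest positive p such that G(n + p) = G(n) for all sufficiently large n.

13

G(0) = 0
G(1) = mex{0} = 1
G(2) = mex{1} = 0
G(3) = mex{0} = 1
G(4) = mex{1,0} = 2
G(5) = mex{2,1} = 0
G(6) = mex{0,0,0} = 1
G(7) = mex{1,1,1,0} = 2
G(8) = mex{2,2,0,1} = 3
G(9) = mex{3,0,1,0,0} = 2
G(10) = mex{2,1,2,1,1} = 0
G(11) = mex{0,2,0,2,0} = 1
G(12) = mex{1,3,1,0,1} = 2
G(13) = mex{2,2,2,1,2} = 0
G(14) = mex{0,0,3,2,0} = 1
G(15) = mex{1,1,2,3,1} = 0
G(16) = mex{0,2,0,2,2} = 1
G(17) = mex{1,0,1,0,3} = 2
G(18) = mex{2,1,2,1,2} = 0
G(19) = mex{0,0,0,2,0} = 1
G(20) = mex{1,1,1,0,1} = 2
G(21) = mex{2,2,0,1,2} = 3
G(22) = mex{3,0,1,0,0} = 2
G(23) = mex{2,1,2,1,1} = 0
G(24) = mex{0,2,0,2,0} = 1
G(25) = mex{1,3,1,0,1} = 2
G(26) = mex{2,2,2,1,2} = 0
G(27) = mex{0,0,3,2,0} = 1
G(n+13) = G(n) holds for n = 0,…,8 (a full window of length max(S) = 9), so the sequence is purely periodic with period 13.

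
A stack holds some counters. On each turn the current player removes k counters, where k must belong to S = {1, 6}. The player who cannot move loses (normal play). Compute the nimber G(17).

G(0) = 0
G(1) = mex{0} = 1
G(2) = mex{1} = 0
G(3) = mex{0} = 1
G(4) = mex{1} = 0
G(5) = mex{0} = 1
G(6) = mex{1,0} = 2
G(7) = mex{2,1} = 0
G(8) = mex{0,0} = 1
G(9) = mex{1,1} = 0
G(10) = mex{0,0} = 1
G(11) = mex{1,1} = 0
G(12) = mex{0,2} = 1
G(13) = mex{1,0} = 2
G(14) = mex{2,1} = 0
G(15) = mex{0,0} = 1
G(16) = mex{1,1} = 0
G(17) = mex{0,0} = 1

1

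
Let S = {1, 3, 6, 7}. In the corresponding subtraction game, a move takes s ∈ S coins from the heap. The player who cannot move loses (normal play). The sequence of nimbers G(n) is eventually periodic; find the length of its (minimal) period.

12

n :  0  1  2  3  4  5  6  7  8  9 10 11 12 13 14 15 16 17 18 19 20 21 22 23 24 25
G :  0  1  0  1  0  1  2  3  2  3  2  3  0  1  0  1  0  1  2  3  2  3  2  3  0  1
G(n+12) = G(n) holds for n = 0,…,6 (a full window of length max(S) = 7), so the sequence is purely periodic with period 12.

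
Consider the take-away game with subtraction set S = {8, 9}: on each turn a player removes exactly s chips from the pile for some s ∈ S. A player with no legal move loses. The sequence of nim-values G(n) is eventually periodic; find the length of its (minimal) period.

17

n :  0  1  2  3  4  5  6  7  8  9 10 11 12 13 14 15 16 17 18 19 20 21 22 23 24 25 26 27 28 29 30 31 32 33 34 35
G :  0  0  0  0  0  0  0  0  1  1  1  1  1  1  1  1  2  0  0  0  0  0  0  0  0  1  1  1  1  1  1  1  1  2  0  0
G(n+17) = G(n) holds for n = 0,…,8 (a full window of length max(S) = 9), so the sequence is purely periodic with period 17.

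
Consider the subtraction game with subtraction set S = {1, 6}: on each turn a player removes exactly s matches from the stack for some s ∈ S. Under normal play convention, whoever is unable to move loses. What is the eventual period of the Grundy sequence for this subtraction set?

7

G(0) = 0
G(1) = mex{0} = 1
G(2) = mex{1} = 0
G(3) = mex{0} = 1
G(4) = mex{1} = 0
G(5) = mex{0} = 1
G(6) = mex{1,0} = 2
G(7) = mex{2,1} = 0
G(8) = mex{0,0} = 1
G(9) = mex{1,1} = 0
G(10) = mex{0,0} = 1
G(11) = mex{1,1} = 0
G(12) = mex{0,2} = 1
G(13) = mex{1,0} = 2
G(14) = mex{2,1} = 0
G(15) = mex{0,0} = 1
G(n+7) = G(n) holds for n = 0,…,5 (a full window of length max(S) = 6), so the sequence is purely periodic with period 7.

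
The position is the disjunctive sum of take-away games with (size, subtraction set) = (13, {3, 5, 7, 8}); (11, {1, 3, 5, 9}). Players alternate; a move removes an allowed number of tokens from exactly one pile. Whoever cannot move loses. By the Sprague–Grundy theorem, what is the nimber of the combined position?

1

Pile A, S = {3, 5, 7, 8}:
G(0) = 0
G(1) = mex{} = 0
G(2) = mex{} = 0
G(3) = mex{0} = 1
G(4) = mex{0} = 1
G(5) = mex{0,0} = 1
G(6) = mex{1,0} = 2
G(7) = mex{1,0,0} = 2
G(8) = mex{1,1,0,0} = 2
G(9) = mex{2,1,0,0} = 3
G(10) = mex{2,1,1,0} = 3
G(11) = mex{2,2,1,1} = 0
G(12) = mex{3,2,1,1} = 0
G(13) = mex{3,2,2,1} = 0
G_A(13) = 0.
Pile B, S = {1, 3, 5, 9}:
n :  0  1  2  3  4  5  6  7  8  9 10 11
G :  0  1  0  1  0  1  0  1  0  1  0  1
G_B(11) = 1.
Combined Grundy value = 0 ⊕ 1 = 1.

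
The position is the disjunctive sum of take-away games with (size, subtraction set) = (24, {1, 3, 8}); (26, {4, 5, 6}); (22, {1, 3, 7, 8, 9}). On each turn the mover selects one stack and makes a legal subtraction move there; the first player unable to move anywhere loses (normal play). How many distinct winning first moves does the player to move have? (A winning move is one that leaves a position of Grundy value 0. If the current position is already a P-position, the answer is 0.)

7

Stack A, S = {1, 3, 8}:
G(0) = 0
G(1) = mex{0} = 1
G(2) = mex{1} = 0
G(3) = mex{0,0} = 1
G(4) = mex{1,1} = 0
G(5) = mex{0,0} = 1
G(6) = mex{1,1} = 0
G(7) = mex{0,0} = 1
G(8) = mex{1,1,0} = 2
G(9) = mex{2,0,1} = 3
G(10) = mex{3,1,0} = 2
G(11) = mex{2,2,1} = 0
G(12) = mex{0,3,0} = 1
G(13) = mex{1,2,1} = 0
G(14) = mex{0,0,0} = 1
G(15) = mex{1,1,1} = 0
G(16) = mex{0,0,2} = 1
G(17) = mex{1,1,3} = 0
G(18) = mex{0,0,2} = 1
G(19) = mex{1,1,0} = 2
G(20) = mex{2,0,1} = 3
G(21) = mex{3,1,0} = 2
G(22) = mex{2,2,1} = 0
G(23) = mex{0,3,0} = 1
G(24) = mex{1,2,1} = 0
G_A(24) = 0.
Stack B, S = {4, 5, 6}:
G(0) = 0
G(1) = mex{} = 0
G(2) = mex{} = 0
G(3) = mex{} = 0
G(4) = mex{0} = 1
G(5) = mex{0,0} = 1
G(6) = mex{0,0,0} = 1
G(7) = mex{0,0,0} = 1
G(8) = mex{1,0,0} = 2
G(9) = mex{1,1,0} = 2
G(10) = mex{1,1,1} = 0
G(11) = mex{1,1,1} = 0
G(12) = mex{2,1,1} = 0
G(13) = mex{2,2,1} = 0
G(14) = mex{0,2,2} = 1
G(15) = mex{0,0,2} = 1
G(16) = mex{0,0,0} = 1
G(17) = mex{0,0,0} = 1
G(18) = mex{1,0,0} = 2
G(19) = mex{1,1,0} = 2
G(20) = mex{1,1,1} = 0
G(21) = mex{1,1,1} = 0
G(22) = mex{2,1,1} = 0
G(23) = mex{2,2,1} = 0
G(24) = mex{0,2,2} = 1
G(25) = mex{0,0,2} = 1
G(26) = mex{0,0,0} = 1
G_B(26) = 1.
Stack C, S = {1, 3, 7, 8, 9}:
n :  0  1  2  3  4  5  6  7  8  9 10 11 12 13 14 15 16 17 18 19 20 21 22
G :  0  1  0  1  0  1  0  1  2  3  2  3  2  3  2  3  0  1  0  1  0  1  0
G_C(22) = 0.
Combined Grundy value = 0 ⊕ 1 ⊕ 0 = 1.
A winning move leaves total XOR = 0, i.e. changes one component's Grundy value g to g ⊕ X where X is the current total.
Stack A: need g' = 0⊕1 = 1. Options: 24−1→G=1, 24−3→G=2, 24−8→G=1. Hits: 2.
Stack B: need g' = 1⊕1 = 0. Options: 26−4→G=0, 26−5→G=0, 26−6→G=0. Hits: 3.
Stack C: need g' = 0⊕1 = 1. Options: 22−1→G=1, 22−3→G=1, 22−7→G=3, 22−8→G=2, 22−9→G=3. Hits: 2.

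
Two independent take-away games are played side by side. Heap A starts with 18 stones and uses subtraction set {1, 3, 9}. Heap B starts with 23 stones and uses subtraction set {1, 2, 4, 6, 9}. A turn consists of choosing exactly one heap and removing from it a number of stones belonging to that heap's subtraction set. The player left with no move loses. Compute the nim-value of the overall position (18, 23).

Heap A, S = {1, 3, 9}:
n :  0  1  2  3  4  5  6  7  8  9 10 11 12 13 14 15 16 17 18
G :  0  1  0  1  0  1  0  1  0  1  0  1  0  1  0  1  0  1  0
G_A(18) = 0.
Heap B, S = {1, 2, 4, 6, 9}:
n :  0  1  2  3  4  5  6  7  8  9 10 11 12 13 14 15 16 17 18 19 20 21 22 23
G :  0  1  2  0  1  2  3  4  0  1  2  0  1  2  3  4  0  1  2  0  1  2  3  4
G_B(23) = 4.
Combined Grundy value = 0 ⊕ 4 = 4.

4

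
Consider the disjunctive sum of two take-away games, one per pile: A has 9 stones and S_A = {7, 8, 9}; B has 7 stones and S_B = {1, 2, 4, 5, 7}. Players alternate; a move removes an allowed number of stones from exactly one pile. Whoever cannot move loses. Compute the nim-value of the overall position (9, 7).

0

Pile A, S = {7, 8, 9}:
n : 0 1 2 3 4 5 6 7 8 9
G : 0 0 0 0 0 0 0 1 1 1
G_A(9) = 1.
Pile B, S = {1, 2, 4, 5, 7}:
n : 0 1 2 3 4 5 6 7
G : 0 1 2 0 1 2 0 1
G_B(7) = 1.
Combined Grundy value = 1 ⊕ 1 = 0.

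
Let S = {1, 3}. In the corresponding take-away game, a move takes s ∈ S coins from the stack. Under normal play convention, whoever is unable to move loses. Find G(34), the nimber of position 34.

n :  0  1  2  3  4  5  6  7  8  9 10 11 12 13 14 15 16 17 18 19 20 21 22 23 24 25 26 27 28 29 30 31 32 33 34
G :  0  1  0  1  0  1  0  1  0  1  0  1  0  1  0  1  0  1  0  1  0  1  0  1  0  1  0  1  0  1  0  1  0  1  0

0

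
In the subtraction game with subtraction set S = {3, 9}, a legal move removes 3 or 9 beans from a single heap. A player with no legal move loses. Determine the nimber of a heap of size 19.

n :  0  1  2  3  4  5  6  7  8  9 10 11 12 13 14 15 16 17 18 19
G :  0  0  0  1  1  1  0  0  0  1  1  1  0  0  0  1  1  1  0  0

0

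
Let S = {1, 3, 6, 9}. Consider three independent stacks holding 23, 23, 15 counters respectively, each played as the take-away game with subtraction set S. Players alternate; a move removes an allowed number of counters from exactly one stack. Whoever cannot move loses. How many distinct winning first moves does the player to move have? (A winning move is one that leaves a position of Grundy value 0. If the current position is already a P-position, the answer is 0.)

All stacks use S = {1, 3, 6, 9}:
n :  0  1  2  3  4  5  6  7  8  9 10 11 12 13 14 15 16 17 18 19 20 21 22 23
G :  0  1  0  1  0  1  2  3  2  3  2  3  0  1  0  1  0  1  2  3  2  3  2  3
Stack A: G(23) = 3.
Stack B: G(23) = 3.
Stack C: G(15) = 1.
Combined Grundy value = 3 ⊕ 3 ⊕ 1 = 1.
A winning move leaves total XOR = 0, i.e. changes one component's Grundy value g to g ⊕ X where X is the current total.
Stack A: need g' = 3⊕1 = 2. Options: 23−1→G=2, 23−3→G=2, 23−6→G=1, 23−9→G=0. Hits: 2.
Stack B: need g' = 3⊕1 = 2. Options: 23−1→G=2, 23−3→G=2, 23−6→G=1, 23−9→G=0. Hits: 2.
Stack C: need g' = 1⊕1 = 0. Options: 15−1→G=0, 15−3→G=0, 15−6→G=3, 15−9→G=2. Hits: 2.

6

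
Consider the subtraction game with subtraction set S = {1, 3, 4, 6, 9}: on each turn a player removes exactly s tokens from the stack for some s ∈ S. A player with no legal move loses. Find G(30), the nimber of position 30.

2

G(0) = 0
G(1) = mex{0} = 1
G(2) = mex{1} = 0
G(3) = mex{0,0} = 1
G(4) = mex{1,1,0} = 2
G(5) = mex{2,0,1} = 3
G(6) = mex{3,1,0,0} = 2
G(7) = mex{2,2,1,1} = 0
G(8) = mex{0,3,2,0} = 1
G(9) = mex{1,2,3,1,0} = 4
G(10) = mex{4,0,2,2,1} = 3
G(11) = mex{3,1,0,3,0} = 2
G(12) = mex{2,4,1,2,1} = 0
G(13) = mex{0,3,4,0,2} = 1
G(14) = mex{1,2,3,1,3} = 0
G(15) = mex{0,0,2,4,2} = 1
G(16) = mex{1,1,0,3,0} = 2
G(17) = mex{2,0,1,2,1} = 3
G(18) = mex{3,1,0,0,4} = 2
G(19) = mex{2,2,1,1,3} = 0
G(20) = mex{0,3,2,0,2} = 1
G(21) = mex{1,2,3,1,0} = 4
G(22) = mex{4,0,2,2,1} = 3
G(23) = mex{3,1,0,3,0} = 2
G(24) = mex{2,4,1,2,1} = 0
G(25) = mex{0,3,4,0,2} = 1
G(26) = mex{1,2,3,1,3} = 0
G(27) = mex{0,0,2,4,2} = 1
G(28) = mex{1,1,0,3,0} = 2
G(29) = mex{2,0,1,2,1} = 3
G(30) = mex{3,1,0,0,4} = 2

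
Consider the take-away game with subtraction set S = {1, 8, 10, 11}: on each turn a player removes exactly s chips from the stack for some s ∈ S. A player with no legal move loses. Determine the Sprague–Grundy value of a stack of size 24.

1

n :  0  1  2  3  4  5  6  7  8  9 10 11 12 13 14 15 16 17 18 19 20 21 22 23 24
G :  0  1  0  1  0  1  0  1  2  0  1  2  3  2  3  2  3  2  0  1  2  0  1  0  1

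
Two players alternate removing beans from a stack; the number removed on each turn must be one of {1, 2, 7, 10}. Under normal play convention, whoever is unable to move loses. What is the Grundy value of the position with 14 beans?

G(0) = 0
G(1) = mex{0} = 1
G(2) = mex{1,0} = 2
G(3) = mex{2,1} = 0
G(4) = mex{0,2} = 1
G(5) = mex{1,0} = 2
G(6) = mex{2,1} = 0
G(7) = mex{0,2,0} = 1
G(8) = mex{1,0,1} = 2
G(9) = mex{2,1,2} = 0
G(10) = mex{0,2,0,0} = 1
G(11) = mex{1,0,1,1} = 2
G(12) = mex{2,1,2,2} = 0
G(13) = mex{0,2,0,0} = 1
G(14) = mex{1,0,1,1} = 2

2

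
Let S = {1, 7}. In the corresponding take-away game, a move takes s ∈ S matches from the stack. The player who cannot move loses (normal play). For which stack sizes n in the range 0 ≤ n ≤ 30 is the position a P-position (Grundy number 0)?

n :  0  1  2  3  4  5  6  7  8  9 10 11 12 13 14 15 16 17 18 19 20 21 22 23 24 25 26 27 28 29 30
G :  0  1  0  1  0  1  0  1  0  1  0  1  0  1  0  1  0  1  0  1  0  1  0  1  0  1  0  1  0  1  0
P-positions are exactly the n with G(n) = 0.

0, 2, 4, 6, 8, 10, 12, 14, 16, 18, 20, 22, 24, 26, 28, 30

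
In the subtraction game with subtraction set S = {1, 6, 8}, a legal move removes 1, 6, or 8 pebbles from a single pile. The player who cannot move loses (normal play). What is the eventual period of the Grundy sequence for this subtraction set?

7

n :  0  1  2  3  4  5  6  7  8  9 10 11 12 13 14 15 16
G :  0  1  0  1  0  1  2  0  1  0  1  0  1  2  0  1  0
G(n+7) = G(n) holds for n = 0,…,7 (a full window of length max(S) = 8), so the sequence is purely periodic with period 7.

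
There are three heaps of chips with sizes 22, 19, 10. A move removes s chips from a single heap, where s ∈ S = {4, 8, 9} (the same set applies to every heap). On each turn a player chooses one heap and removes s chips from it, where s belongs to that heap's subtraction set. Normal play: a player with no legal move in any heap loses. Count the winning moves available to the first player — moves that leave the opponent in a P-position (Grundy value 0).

All heaps use S = {4, 8, 9}:
G(0) = 0
G(1) = mex{} = 0
G(2) = mex{} = 0
G(3) = mex{} = 0
G(4) = mex{0} = 1
G(5) = mex{0} = 1
G(6) = mex{0} = 1
G(7) = mex{0} = 1
G(8) = mex{1,0} = 2
G(9) = mex{1,0,0} = 2
G(10) = mex{1,0,0} = 2
G(11) = mex{1,0,0} = 2
G(12) = mex{2,1,0} = 3
G(13) = mex{2,1,1} = 0
G(14) = mex{2,1,1} = 0
G(15) = mex{2,1,1} = 0
G(16) = mex{3,2,1} = 0
G(17) = mex{0,2,2} = 1
G(18) = mex{0,2,2} = 1
G(19) = mex{0,2,2} = 1
G(20) = mex{0,3,2} = 1
G(21) = mex{1,0,3} = 2
G(22) = mex{1,0,0} = 2
Heap A: G(22) = 2.
Heap B: G(19) = 1.
Heap C: G(10) = 2.
Combined Grundy value = 2 ⊕ 1 ⊕ 2 = 1.
A winning move leaves total XOR = 0, i.e. changes one component's Grundy value g to g ⊕ X where X is the current total.
Heap A: need g' = 2⊕1 = 3. Options: 22−4→G=1, 22−8→G=0, 22−9→G=0. Hits: 0.
Heap B: need g' = 1⊕1 = 0. Options: 19−4→G=0, 19−8→G=2, 19−9→G=2. Hits: 1.
Heap C: need g' = 2⊕1 = 3. Options: 10−4→G=1, 10−8→G=0, 10−9→G=0. Hits: 0.

1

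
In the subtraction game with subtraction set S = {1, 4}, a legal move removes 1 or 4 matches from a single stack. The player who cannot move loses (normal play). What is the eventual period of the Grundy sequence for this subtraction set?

5

G(0) = 0
G(1) = mex{0} = 1
G(2) = mex{1} = 0
G(3) = mex{0} = 1
G(4) = mex{1,0} = 2
G(5) = mex{2,1} = 0
G(6) = mex{0,0} = 1
G(7) = mex{1,1} = 0
G(8) = mex{0,2} = 1
G(9) = mex{1,0} = 2
G(10) = mex{2,1} = 0
G(11) = mex{0,0} = 1
G(12) = mex{1,1} = 0
G(13) = mex{0,2} = 1
G(14) = mex{1,0} = 2
G(n+5) = G(n) holds for n = 0,…,3 (a full window of length max(S) = 4), so the sequence is purely periodic with period 5.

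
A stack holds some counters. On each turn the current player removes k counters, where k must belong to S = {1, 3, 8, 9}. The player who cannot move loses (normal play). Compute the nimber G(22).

n :  0  1  2  3  4  5  6  7  8  9 10 11 12 13 14 15 16 17 18 19 20 21 22
G :  0  1  0  1  0  1  0  1  2  3  2  3  2  3  2  3  0  1  0  1  0  1  0

0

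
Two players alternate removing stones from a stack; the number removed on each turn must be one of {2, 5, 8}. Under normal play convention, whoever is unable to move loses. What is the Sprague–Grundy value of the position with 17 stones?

n :  0  1  2  3  4  5  6  7  8  9 10 11 12 13 14 15 16 17
G :  0  0  1  1  0  2  1  0  2  1  0  0  1  1  0  2  1  0

0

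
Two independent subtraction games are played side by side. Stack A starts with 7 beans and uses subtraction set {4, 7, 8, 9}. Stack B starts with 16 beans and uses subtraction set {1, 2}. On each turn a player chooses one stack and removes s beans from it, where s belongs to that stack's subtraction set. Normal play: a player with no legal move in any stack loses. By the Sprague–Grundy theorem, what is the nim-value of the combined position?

Stack A, S = {4, 7, 8, 9}:
n : 0 1 2 3 4 5 6 7
G : 0 0 0 0 1 1 1 1
G_A(7) = 1.
Stack B, S = {1, 2}:
n :  0  1  2  3  4  5  6  7  8  9 10 11 12 13 14 15 16
G :  0  1  2  0  1  2  0  1  2  0  1  2  0  1  2  0  1
G_B(16) = 1.
Combined Grundy value = 1 ⊕ 1 = 0.

0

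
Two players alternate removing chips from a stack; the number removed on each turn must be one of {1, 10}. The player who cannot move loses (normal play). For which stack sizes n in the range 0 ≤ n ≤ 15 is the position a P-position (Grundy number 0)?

n :  0  1  2  3  4  5  6  7  8  9 10 11 12 13 14 15
G :  0  1  0  1  0  1  0  1  0  1  2  0  1  0  1  0
P-positions are exactly the n with G(n) = 0.

0, 2, 4, 6, 8, 11, 13, 15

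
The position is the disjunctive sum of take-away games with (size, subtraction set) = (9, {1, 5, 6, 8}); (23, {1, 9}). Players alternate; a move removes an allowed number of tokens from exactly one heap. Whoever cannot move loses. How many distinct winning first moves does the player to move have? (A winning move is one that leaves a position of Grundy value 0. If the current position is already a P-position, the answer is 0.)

Heap A, S = {1, 5, 6, 8}:
n : 0 1 2 3 4 5 6 7 8 9
G : 0 1 0 1 0 1 2 3 2 3
G_A(9) = 3.
Heap B, S = {1, 9}:
n :  0  1  2  3  4  5  6  7  8  9 10 11 12 13 14 15 16 17 18 19 20 21 22 23
G :  0  1  0  1  0  1  0  1  0  1  0  1  0  1  0  1  0  1  0  1  0  1  0  1
G_B(23) = 1.
Combined Grundy value = 3 ⊕ 1 = 2.
A winning move leaves total XOR = 0, i.e. changes one component's Grundy value g to g ⊕ X where X is the current total.
Heap A: need g' = 3⊕2 = 1. Options: 9−1→G=2, 9−5→G=0, 9−6→G=1, 9−8→G=1. Hits: 2.
Heap B: need g' = 1⊕2 = 3. Options: 23−1→G=0, 23−9→G=0. Hits: 0.

2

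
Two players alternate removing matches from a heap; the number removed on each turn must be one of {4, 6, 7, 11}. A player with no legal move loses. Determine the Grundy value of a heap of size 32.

0

n :  0  1  2  3  4  5  6  7  8  9 10 11 12 13 14 15 16 17 18 19 20 21 22 23 24 25 26 27 28 29 30 31 32
G :  0  0  0  0  1  1  1  1  2  2  2  2  3  3  3  0  0  0  0  1  1  1  1  2  2  2  2  3  3  3  0  0  0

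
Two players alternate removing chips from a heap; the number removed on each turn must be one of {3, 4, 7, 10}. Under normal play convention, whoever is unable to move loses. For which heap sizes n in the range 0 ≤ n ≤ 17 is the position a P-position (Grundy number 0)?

0, 1, 2, 13, 14, 15

G(0) = 0
G(1) = mex{} = 0
G(2) = mex{} = 0
G(3) = mex{0} = 1
G(4) = mex{0,0} = 1
G(5) = mex{0,0} = 1
G(6) = mex{1,0} = 2
G(7) = mex{1,1,0} = 2
G(8) = mex{1,1,0} = 2
G(9) = mex{2,1,0} = 3
G(10) = mex{2,2,1,0} = 3
G(11) = mex{2,2,1,0} = 3
G(12) = mex{3,2,1,0} = 4
G(13) = mex{3,3,2,1} = 0
G(14) = mex{3,3,2,1} = 0
G(15) = mex{4,3,2,1} = 0
G(16) = mex{0,4,3,2} = 1
G(17) = mex{0,0,3,2} = 1
P-positions are exactly the n with G(n) = 0.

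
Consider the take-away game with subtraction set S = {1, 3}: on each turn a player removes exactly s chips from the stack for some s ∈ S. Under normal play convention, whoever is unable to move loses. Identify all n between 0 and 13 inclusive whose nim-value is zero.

0, 2, 4, 6, 8, 10, 12

G(0) = 0
G(1) = mex{0} = 1
G(2) = mex{1} = 0
G(3) = mex{0,0} = 1
G(4) = mex{1,1} = 0
G(5) = mex{0,0} = 1
G(6) = mex{1,1} = 0
G(7) = mex{0,0} = 1
G(8) = mex{1,1} = 0
G(9) = mex{0,0} = 1
G(10) = mex{1,1} = 0
G(11) = mex{0,0} = 1
G(12) = mex{1,1} = 0
G(13) = mex{0,0} = 1
P-positions are exactly the n with G(n) = 0.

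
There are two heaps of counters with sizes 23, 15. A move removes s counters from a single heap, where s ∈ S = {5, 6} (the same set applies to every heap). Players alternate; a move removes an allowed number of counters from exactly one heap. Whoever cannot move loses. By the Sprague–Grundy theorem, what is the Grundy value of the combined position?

0

All heaps use S = {5, 6}:
G(0) = 0
G(1) = mex{} = 0
G(2) = mex{} = 0
G(3) = mex{} = 0
G(4) = mex{} = 0
G(5) = mex{0} = 1
G(6) = mex{0,0} = 1
G(7) = mex{0,0} = 1
G(8) = mex{0,0} = 1
G(9) = mex{0,0} = 1
G(10) = mex{1,0} = 2
G(11) = mex{1,1} = 0
G(12) = mex{1,1} = 0
G(13) = mex{1,1} = 0
G(14) = mex{1,1} = 0
G(15) = mex{2,1} = 0
G(16) = mex{0,2} = 1
G(17) = mex{0,0} = 1
G(18) = mex{0,0} = 1
G(19) = mex{0,0} = 1
G(20) = mex{0,0} = 1
G(21) = mex{1,0} = 2
G(22) = mex{1,1} = 0
G(23) = mex{1,1} = 0
Heap A: G(23) = 0.
Heap B: G(15) = 0.
Combined Grundy value = 0 ⊕ 0 = 0.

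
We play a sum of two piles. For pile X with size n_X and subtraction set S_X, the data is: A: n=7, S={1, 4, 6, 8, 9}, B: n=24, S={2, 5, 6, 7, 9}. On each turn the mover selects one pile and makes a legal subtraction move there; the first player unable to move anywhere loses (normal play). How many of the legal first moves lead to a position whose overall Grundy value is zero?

1

Pile A, S = {1, 4, 6, 8, 9}:
n : 0 1 2 3 4 5 6 7
G : 0 1 0 1 2 0 1 0
G_A(7) = 0.
Pile B, S = {2, 5, 6, 7, 9}:
n :  0  1  2  3  4  5  6  7  8  9 10 11 12 13 14 15 16 17 18 19 20 21 22 23 24
G :  0  0  1  1  0  2  1  3  2  2  3  3  0  4  1  0  0  1  1  2  2  3  3  2  4
G_B(24) = 4.
Combined Grundy value = 0 ⊕ 4 = 4.
A winning move leaves total XOR = 0, i.e. changes one component's Grundy value g to g ⊕ X where X is the current total.
Pile A: need g' = 0⊕4 = 4. Options: 7−1→G=1, 7−4→G=1, 7−6→G=1. Hits: 0.
Pile B: need g' = 4⊕4 = 0. Options: 24−2→G=3, 24−5→G=2, 24−6→G=1, 24−7→G=1, 24−9→G=0. Hits: 1.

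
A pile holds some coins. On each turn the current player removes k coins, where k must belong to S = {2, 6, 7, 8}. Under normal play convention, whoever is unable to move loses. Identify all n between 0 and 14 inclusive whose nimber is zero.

0, 1, 4, 5, 14

n :  0  1  2  3  4  5  6  7  8  9 10 11 12 13 14
G :  0  0  1  1  0  0  1  1  2  2  3  3  2  2  0
P-positions are exactly the n with G(n) = 0.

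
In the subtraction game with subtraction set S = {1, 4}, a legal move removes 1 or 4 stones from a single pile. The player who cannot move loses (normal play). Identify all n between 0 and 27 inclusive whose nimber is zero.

0, 2, 5, 7, 10, 12, 15, 17, 20, 22, 25, 27

n :  0  1  2  3  4  5  6  7  8  9 10 11 12 13 14 15 16 17 18 19 20 21 22 23 24 25 26 27
G :  0  1  0  1  2  0  1  0  1  2  0  1  0  1  2  0  1  0  1  2  0  1  0  1  2  0  1  0
P-positions are exactly the n with G(n) = 0.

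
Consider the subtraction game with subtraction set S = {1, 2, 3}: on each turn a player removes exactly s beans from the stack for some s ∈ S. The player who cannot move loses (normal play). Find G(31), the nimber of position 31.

3

G(0) = 0
G(1) = mex{0} = 1
G(2) = mex{1,0} = 2
G(3) = mex{2,1,0} = 3
G(4) = mex{3,2,1} = 0
G(5) = mex{0,3,2} = 1
G(6) = mex{1,0,3} = 2
G(7) = mex{2,1,0} = 3
G(8) = mex{3,2,1} = 0
G(9) = mex{0,3,2} = 1
G(10) = mex{1,0,3} = 2
G(11) = mex{2,1,0} = 3
G(12) = mex{3,2,1} = 0
G(13) = mex{0,3,2} = 1
G(14) = mex{1,0,3} = 2
G(15) = mex{2,1,0} = 3
G(16) = mex{3,2,1} = 0
G(17) = mex{0,3,2} = 1
G(18) = mex{1,0,3} = 2
G(19) = mex{2,1,0} = 3
G(20) = mex{3,2,1} = 0
G(21) = mex{0,3,2} = 1
G(22) = mex{1,0,3} = 2
G(23) = mex{2,1,0} = 3
G(24) = mex{3,2,1} = 0
G(25) = mex{0,3,2} = 1
G(26) = mex{1,0,3} = 2
G(27) = mex{2,1,0} = 3
G(28) = mex{3,2,1} = 0
G(29) = mex{0,3,2} = 1
G(30) = mex{1,0,3} = 2
G(31) = mex{2,1,0} = 3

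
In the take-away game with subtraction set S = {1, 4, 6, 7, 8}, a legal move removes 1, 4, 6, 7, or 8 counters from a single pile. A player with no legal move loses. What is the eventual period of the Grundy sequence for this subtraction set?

G(0) = 0
G(1) = mex{0} = 1
G(2) = mex{1} = 0
G(3) = mex{0} = 1
G(4) = mex{1,0} = 2
G(5) = mex{2,1} = 0
G(6) = mex{0,0,0} = 1
G(7) = mex{1,1,1,0} = 2
G(8) = mex{2,2,0,1,0} = 3
G(9) = mex{3,0,1,0,1} = 2
G(10) = mex{2,1,2,1,0} = 3
G(11) = mex{3,2,0,2,1} = 4
G(12) = mex{4,3,1,0,2} = 5
G(13) = mex{5,2,2,1,0} = 3
G(14) = mex{3,3,3,2,1} = 0
G(15) = mex{0,4,2,3,2} = 1
G(16) = mex{1,5,3,2,3} = 0
G(17) = mex{0,3,4,3,2} = 1
G(18) = mex{1,0,5,4,3} = 2
G(19) = mex{2,1,3,5,4} = 0
G(20) = mex{0,0,0,3,5} = 1
G(21) = mex{1,1,1,0,3} = 2
G(22) = mex{2,2,0,1,0} = 3
G(23) = mex{3,0,1,0,1} = 2
G(24) = mex{2,1,2,1,0} = 3
G(25) = mex{3,2,0,2,1} = 4
G(26) = mex{4,3,1,0,2} = 5
G(27) = mex{5,2,2,1,0} = 3
G(28) = mex{3,3,3,2,1} = 0
G(29) = mex{0,4,2,3,2} = 1
G(n+14) = G(n) holds for n = 0,…,7 (a full window of length max(S) = 8), so the sequence is purely periodic with period 14.

14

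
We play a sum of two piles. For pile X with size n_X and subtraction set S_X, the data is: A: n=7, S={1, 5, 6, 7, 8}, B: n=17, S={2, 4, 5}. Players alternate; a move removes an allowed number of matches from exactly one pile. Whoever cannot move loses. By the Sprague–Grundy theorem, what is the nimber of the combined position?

Pile A, S = {1, 5, 6, 7, 8}:
G(0) = 0
G(1) = mex{0} = 1
G(2) = mex{1} = 0
G(3) = mex{0} = 1
G(4) = mex{1} = 0
G(5) = mex{0,0} = 1
G(6) = mex{1,1,0} = 2
G(7) = mex{2,0,1,0} = 3
G_A(7) = 3.
Pile B, S = {2, 4, 5}:
G(0) = 0
G(1) = mex{} = 0
G(2) = mex{0} = 1
G(3) = mex{0} = 1
G(4) = mex{1,0} = 2
G(5) = mex{1,0,0} = 2
G(6) = mex{2,1,0} = 3
G(7) = mex{2,1,1} = 0
G(8) = mex{3,2,1} = 0
G(9) = mex{0,2,2} = 1
G(10) = mex{0,3,2} = 1
G(11) = mex{1,0,3} = 2
G(12) = mex{1,0,0} = 2
G(13) = mex{2,1,0} = 3
G(14) = mex{2,1,1} = 0
G(15) = mex{3,2,1} = 0
G(16) = mex{0,2,2} = 1
G(17) = mex{0,3,2} = 1
G_B(17) = 1.
Combined Grundy value = 3 ⊕ 1 = 2.

2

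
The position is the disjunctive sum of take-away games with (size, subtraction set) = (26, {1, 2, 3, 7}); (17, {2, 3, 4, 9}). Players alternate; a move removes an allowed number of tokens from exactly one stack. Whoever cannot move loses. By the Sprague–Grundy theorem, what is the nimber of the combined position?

Stack A, S = {1, 2, 3, 7}:
G(0) = 0
G(1) = mex{0} = 1
G(2) = mex{1,0} = 2
G(3) = mex{2,1,0} = 3
G(4) = mex{3,2,1} = 0
G(5) = mex{0,3,2} = 1
G(6) = mex{1,0,3} = 2
G(7) = mex{2,1,0,0} = 3
G(8) = mex{3,2,1,1} = 0
G(9) = mex{0,3,2,2} = 1
G(10) = mex{1,0,3,3} = 2
G(11) = mex{2,1,0,0} = 3
G(12) = mex{3,2,1,1} = 0
G(13) = mex{0,3,2,2} = 1
G(14) = mex{1,0,3,3} = 2
G(15) = mex{2,1,0,0} = 3
G(16) = mex{3,2,1,1} = 0
G(17) = mex{0,3,2,2} = 1
G(18) = mex{1,0,3,3} = 2
G(19) = mex{2,1,0,0} = 3
G(20) = mex{3,2,1,1} = 0
G(21) = mex{0,3,2,2} = 1
G(22) = mex{1,0,3,3} = 2
G(23) = mex{2,1,0,0} = 3
G(24) = mex{3,2,1,1} = 0
G(25) = mex{0,3,2,2} = 1
G(26) = mex{1,0,3,3} = 2
G_A(26) = 2.
Stack B, S = {2, 3, 4, 9}:
G(0) = 0
G(1) = mex{} = 0
G(2) = mex{0} = 1
G(3) = mex{0,0} = 1
G(4) = mex{1,0,0} = 2
G(5) = mex{1,1,0} = 2
G(6) = mex{2,1,1} = 0
G(7) = mex{2,2,1} = 0
G(8) = mex{0,2,2} = 1
G(9) = mex{0,0,2,0} = 1
G(10) = mex{1,0,0,0} = 2
G(11) = mex{1,1,0,1} = 2
G(12) = mex{2,1,1,1} = 0
G(13) = mex{2,2,1,2} = 0
G(14) = mex{0,2,2,2} = 1
G(15) = mex{0,0,2,0} = 1
G(16) = mex{1,0,0,0} = 2
G(17) = mex{1,1,0,1} = 2
G_B(17) = 2.
Combined Grundy value = 2 ⊕ 2 = 0.

0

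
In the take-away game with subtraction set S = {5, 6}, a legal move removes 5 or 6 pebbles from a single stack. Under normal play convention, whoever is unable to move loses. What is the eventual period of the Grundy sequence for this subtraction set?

G(0) = 0
G(1) = mex{} = 0
G(2) = mex{} = 0
G(3) = mex{} = 0
G(4) = mex{} = 0
G(5) = mex{0} = 1
G(6) = mex{0,0} = 1
G(7) = mex{0,0} = 1
G(8) = mex{0,0} = 1
G(9) = mex{0,0} = 1
G(10) = mex{1,0} = 2
G(11) = mex{1,1} = 0
G(12) = mex{1,1} = 0
G(13) = mex{1,1} = 0
G(14) = mex{1,1} = 0
G(15) = mex{2,1} = 0
G(16) = mex{0,2} = 1
G(17) = mex{0,0} = 1
G(18) = mex{0,0} = 1
G(19) = mex{0,0} = 1
G(20) = mex{0,0} = 1
G(21) = mex{1,0} = 2
G(22) = mex{1,1} = 0
G(23) = mex{1,1} = 0
G(n+11) = G(n) holds for n = 0,…,5 (a full window of length max(S) = 6), so the sequence is purely periodic with period 11.

11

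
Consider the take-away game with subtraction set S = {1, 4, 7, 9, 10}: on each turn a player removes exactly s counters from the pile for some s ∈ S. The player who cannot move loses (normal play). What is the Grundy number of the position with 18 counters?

n :  0  1  2  3  4  5  6  7  8  9 10 11 12 13 14 15 16 17 18
G :  0  1  0  1  2  0  1  2  0  1  2  3  2  0  1  2  0  1  2

2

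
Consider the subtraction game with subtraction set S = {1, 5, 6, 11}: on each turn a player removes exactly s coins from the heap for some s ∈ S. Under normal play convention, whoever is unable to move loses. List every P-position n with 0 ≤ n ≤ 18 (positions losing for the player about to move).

0, 2, 4, 12, 14, 16

n :  0  1  2  3  4  5  6  7  8  9 10 11 12 13 14 15 16 17 18
G :  0  1  0  1  0  1  2  3  2  3  2  3  0  1  0  1  0  1  2
P-positions are exactly the n with G(n) = 0.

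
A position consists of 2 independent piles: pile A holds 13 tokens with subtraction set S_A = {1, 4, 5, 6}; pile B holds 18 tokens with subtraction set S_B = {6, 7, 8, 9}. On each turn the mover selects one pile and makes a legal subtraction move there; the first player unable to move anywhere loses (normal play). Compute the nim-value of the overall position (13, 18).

2

Pile A, S = {1, 4, 5, 6}:
G(0) = 0
G(1) = mex{0} = 1
G(2) = mex{1} = 0
G(3) = mex{0} = 1
G(4) = mex{1,0} = 2
G(5) = mex{2,1,0} = 3
G(6) = mex{3,0,1,0} = 2
G(7) = mex{2,1,0,1} = 3
G(8) = mex{3,2,1,0} = 4
G(9) = mex{4,3,2,1} = 0
G(10) = mex{0,2,3,2} = 1
G(11) = mex{1,3,2,3} = 0
G(12) = mex{0,4,3,2} = 1
G(13) = mex{1,0,4,3} = 2
G_A(13) = 2.
Pile B, S = {6, 7, 8, 9}:
G(0) = 0
G(1) = mex{} = 0
G(2) = mex{} = 0
G(3) = mex{} = 0
G(4) = mex{} = 0
G(5) = mex{} = 0
G(6) = mex{0} = 1
G(7) = mex{0,0} = 1
G(8) = mex{0,0,0} = 1
G(9) = mex{0,0,0,0} = 1
G(10) = mex{0,0,0,0} = 1
G(11) = mex{0,0,0,0} = 1
G(12) = mex{1,0,0,0} = 2
G(13) = mex{1,1,0,0} = 2
G(14) = mex{1,1,1,0} = 2
G(15) = mex{1,1,1,1} = 0
G(16) = mex{1,1,1,1} = 0
G(17) = mex{1,1,1,1} = 0
G(18) = mex{2,1,1,1} = 0
G_B(18) = 0.
Combined Grundy value = 2 ⊕ 0 = 2.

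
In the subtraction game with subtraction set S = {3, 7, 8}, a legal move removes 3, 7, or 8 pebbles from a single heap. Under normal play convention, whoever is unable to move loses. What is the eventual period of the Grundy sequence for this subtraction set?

5

n :  0  1  2  3  4  5  6  7  8  9 10 11 12 13 14 15 16 17 18 19 20 21 22 23 24 25
G :  0  0  0  1  1  1  0  2  2  1  3  0  0  2  1  1  0  0  2  1  1  0  0  2  1  1
From n = 11 onward G(n+5) = G(n); since this holds over max(S) = 8 consecutive positions the period is 5 (pre-period 11).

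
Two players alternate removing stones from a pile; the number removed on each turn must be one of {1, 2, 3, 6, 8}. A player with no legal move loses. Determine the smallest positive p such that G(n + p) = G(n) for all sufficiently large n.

n :  0  1  2  3  4  5  6  7  8  9 10 11 12 13 14 15 16 17 18 19
G :  0  1  2  3  0  1  2  3  4  0  1  2  3  0  1  2  3  4  0  1
G(n+9) = G(n) holds for n = 0,…,7 (a full window of length max(S) = 8), so the sequence is purely periodic with period 9.

9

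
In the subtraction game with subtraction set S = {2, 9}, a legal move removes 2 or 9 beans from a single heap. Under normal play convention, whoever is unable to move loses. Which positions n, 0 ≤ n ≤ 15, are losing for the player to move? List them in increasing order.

n :  0  1  2  3  4  5  6  7  8  9 10 11 12 13 14 15
G :  0  0  1  1  0  0  1  1  0  2  1  0  0  1  1  0
P-positions are exactly the n with G(n) = 0.

0, 1, 4, 5, 8, 11, 12, 15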